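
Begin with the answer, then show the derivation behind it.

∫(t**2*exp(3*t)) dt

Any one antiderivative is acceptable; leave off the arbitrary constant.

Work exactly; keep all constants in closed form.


The answer is t**2*exp(3*t)/3 - 2*t*exp(3*t)/9 + 2*exp(3*t)/27.
Step 1. Integrate ∫(t**2*exp(3*t)) dt by parts with u = t**2, dv = (exp(3*t)) dt, so v = exp(3*t)/3: now t**2*exp(3*t)/3 + ∫(-2*t*exp(3*t)/3) dt.
Step 2. Integrate ∫(-2*t*exp(3*t)/3) dt by parts with u = t, dv = (-2*exp(3*t)/3) dt, so v = -2*exp(3*t)/9: now t**2*exp(3*t)/3 - 2*t*exp(3*t)/9 + ∫(2*exp(3*t)/9) dt.
Step 3. Evaluate the standard form: now t**2*exp(3*t)/3 - 2*t*exp(3*t)/9 + 2*exp(3*t)/27.
Answer: t**2*exp(3*t)/3 - 2*t*exp(3*t)/9 + 2*exp(3*t)/27.


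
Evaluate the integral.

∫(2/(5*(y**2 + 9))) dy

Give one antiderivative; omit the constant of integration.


Answer: 2*atan(y/3)/15.


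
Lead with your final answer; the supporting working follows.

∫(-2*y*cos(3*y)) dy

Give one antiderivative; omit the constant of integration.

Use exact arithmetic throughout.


The answer is -2*y*sin(3*y)/3 - 2*cos(3*y)/9.
Step 1. Integrate ∫(-2*y*cos(3*y)) dy by parts with u = y, dv = (-2*cos(3*y)) dy, so v = -2*sin(3*y)/3: now -2*y*sin(3*y)/3 + ∫(2*sin(3*y)/3) dy.
Step 2. Evaluate the standard form: now -2*y*sin(3*y)/3 - 2*cos(3*y)/9.
Answer: -2*y*sin(3*y)/3 - 2*cos(3*y)/9.


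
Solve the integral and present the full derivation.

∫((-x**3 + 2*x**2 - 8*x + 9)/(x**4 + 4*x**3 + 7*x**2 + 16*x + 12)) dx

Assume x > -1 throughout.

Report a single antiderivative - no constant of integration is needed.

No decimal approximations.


Step 1. Decompose ∫((-x**3 + 2*x**2 - 8*x + 9)/(x**4 + 4*x**3 + 7*x**2 + 16*x + 12)) dx by partial fractions, (-x**3 + 2*x**2 - 8*x + 9)/(x**4 + 4*x**3 + 7*x**2 + 16*x + 12) = -1/(x**2 + 4) - 3/(x + 3) + 2/(x + 1): now ∫(2/(x + 1)) dx + ∫(-3/(x + 3)) dx + ∫(-1/(x**2 + 4)) dx.
Step 2. Evaluate the standard form [assuming x > -1]: now 2*log(x + 1) + ∫(-3/(x + 3)) dx + ∫(-1/(x**2 + 4)) dx.
Step 3. Evaluate the standard form [assuming x > -3]: now 2*log(x + 1) - 3*log(x + 3) + ∫(-1/(x**2 + 4)) dx.
Step 4. Evaluate the standard form: now 2*log(x + 1) - 3*log(x + 3) - atan(x/2)/2.
Answer: 2*log(x + 1) - 3*log(x + 3) - atan(x/2)/2.


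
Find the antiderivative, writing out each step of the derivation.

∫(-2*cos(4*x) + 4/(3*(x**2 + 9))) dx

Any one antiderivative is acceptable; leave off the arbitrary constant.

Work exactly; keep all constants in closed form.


Step 1. Rewrite: now ∫(4/(3*(x**2 + 9))) dx + ∫(-2*cos(4*x)) dx.
Step 2. Evaluate the standard form: now -sin(4*x)/2 + ∫(4/(3*(x**2 + 9))) dx.
Step 3. Evaluate the standard form: now -sin(4*x)/2 + 4*atan(x/3)/9.
Answer: -sin(4*x)/2 + 4*atan(x/3)/9.


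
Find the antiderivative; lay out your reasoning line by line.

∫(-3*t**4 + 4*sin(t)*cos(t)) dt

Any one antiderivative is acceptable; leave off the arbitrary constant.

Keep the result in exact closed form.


Step 1. Rewrite: now ∫(-3*t**4) dt + ∫(4*sin(t)*cos(t)) dt.
Step 2. Evaluate the standard form: now -3*t**5/5 + ∫(4*sin(t)*cos(t)) dt.
Step 3. Substitute u = sin(t), turning ∫(4*sin(t)*cos(t)) dt into ∫(4*u) du: now -3*t**5/5 + ∫(4*u) du.
Step 4. Evaluate the standard form: now -3*t**5/5 + 2*u**2.
Step 5. Substitute back u = sin(t): now -3*t**5/5 + 2*sin(t)**2.
Answer: -3*t**5/5 + 2*sin(t)**2.


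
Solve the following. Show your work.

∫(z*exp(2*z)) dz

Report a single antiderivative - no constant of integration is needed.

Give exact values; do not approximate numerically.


Step 1. Integrate ∫(z*exp(2*z)) dz by parts with u = z, dv = (exp(2*z)) dz, so v = exp(2*z)/2: now z*exp(2*z)/2 + ∫(-exp(2*z)/2) dz.
Step 2. Evaluate the standard form: now z*exp(2*z)/2 - exp(2*z)/4.
Answer: z*exp(2*z)/2 - exp(2*z)/4.


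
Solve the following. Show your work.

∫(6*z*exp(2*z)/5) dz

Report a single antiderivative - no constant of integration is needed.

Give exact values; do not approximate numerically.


Step 1. Integrate ∫(6*z*exp(2*z)/5) dz by parts with u = z, dv = (6*exp(2*z)/5) dz, so v = 3*exp(2*z)/5: now 3*z*exp(2*z)/5 + ∫(-3*exp(2*z)/5) dz.
Step 2. Evaluate the standard form: now 3*z*exp(2*z)/5 - 3*exp(2*z)/10.
Answer: 3*z*exp(2*z)/5 - 3*exp(2*z)/10.


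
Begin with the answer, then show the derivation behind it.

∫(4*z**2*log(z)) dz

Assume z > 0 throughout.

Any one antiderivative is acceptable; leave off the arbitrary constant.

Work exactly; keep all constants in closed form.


The answer is 4*z**3*log(z)/3 - 4*z**3/9.
Step 1. Integrate ∫(4*z**2*log(z)) dz by parts with u = log(z), dv = (4*z**2) dz, so v = 4*z**3/3 [assuming z > 0]: now 4*z**3*log(z)/3 + ∫(-4*z**2/3) dz.
Step 2. Evaluate the standard form: now 4*z**3*log(z)/3 - 4*z**3/9.
Answer: 4*z**3*log(z)/3 - 4*z**3/9.


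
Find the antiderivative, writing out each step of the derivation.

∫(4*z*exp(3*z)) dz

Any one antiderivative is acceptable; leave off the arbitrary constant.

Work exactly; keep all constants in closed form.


Step 1. Integrate ∫(4*z*exp(3*z)) dz by parts with u = z, dv = (4*exp(3*z)) dz, so v = 4*exp(3*z)/3: now 4*z*exp(3*z)/3 + ∫(-4*exp(3*z)/3) dz.
Step 2. Evaluate the standard form: now 4*z*exp(3*z)/3 - 4*exp(3*z)/9.
Answer: 4*z*exp(3*z)/3 - 4*exp(3*z)/9.


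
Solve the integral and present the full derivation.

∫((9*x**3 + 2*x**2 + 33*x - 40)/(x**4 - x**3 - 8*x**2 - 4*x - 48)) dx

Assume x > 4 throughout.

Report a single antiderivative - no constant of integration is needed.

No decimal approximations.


Step 1. Decompose ∫((9*x**3 + 2*x**2 + 33*x - 40)/(x**4 - x**3 - 8*x**2 - 4*x - 48)) dx by partial fractions, (9*x**3 + 2*x**2 + 33*x - 40)/(x**4 - x**3 - 8*x**2 - 4*x - 48) = 3/(x**2 + 4) + 4/(x + 3) + 5/(x - 4): now ∫(5/(x - 4)) dx + ∫(4/(x + 3)) dx + ∫(3/(x**2 + 4)) dx.
Step 2. Evaluate the standard form [assuming x > -3]: now 4*log(x + 3) + ∫(5/(x - 4)) dx + ∫(3/(x**2 + 4)) dx.
Step 3. Evaluate the standard form [assuming x > 4]: now 5*log(x - 4) + 4*log(x + 3) + ∫(3/(x**2 + 4)) dx.
Step 4. Evaluate the standard form: now 5*log(x - 4) + 4*log(x + 3) + 3*atan(x/2)/2.
Answer: 5*log(x - 4) + 4*log(x + 3) + 3*atan(x/2)/2.


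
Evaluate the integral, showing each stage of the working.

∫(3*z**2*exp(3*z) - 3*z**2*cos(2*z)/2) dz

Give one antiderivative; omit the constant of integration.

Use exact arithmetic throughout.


Step 1. Rewrite: now ∫(3*z**2*exp(3*z)) dz + ∫(-3*z**2*cos(2*z)/2) dz.
Step 2. Integrate ∫(-3*z**2*cos(2*z)/2) dz by parts with u = z**2, dv = (-3*cos(2*z)/2) dz, so v = -3*sin(2*z)/4: now -3*z**2*sin(2*z)/4 + ∫(3*z*sin(2*z)/2) dz + ∫(3*z**2*exp(3*z)) dz.
Step 3. Integrate ∫(3*z*sin(2*z)/2) dz by parts with u = z, dv = (3*sin(2*z)/2) dz, so v = -3*cos(2*z)/4: now -3*z**2*sin(2*z)/4 - 3*z*cos(2*z)/4 + ∫(3*z**2*exp(3*z)) dz + ∫(3*cos(2*z)/4) dz.
Step 4. Evaluate the standard form: now -3*z**2*sin(2*z)/4 - 3*z*cos(2*z)/4 + 3*sin(2*z)/8 + ∫(3*z**2*exp(3*z)) dz.
Step 5. Integrate ∫(3*z**2*exp(3*z)) dz by parts with u = z**2, dv = (3*exp(3*z)) dz, so v = exp(3*z): now z**2*exp(3*z) - 3*z**2*sin(2*z)/4 - 3*z*cos(2*z)/4 + 3*sin(2*z)/8 + ∫(-2*z*exp(3*z)) dz.
Step 6. Integrate ∫(-2*z*exp(3*z)) dz by parts with u = z, dv = (-2*exp(3*z)) dz, so v = -2*exp(3*z)/3: now z**2*exp(3*z) - 3*z**2*sin(2*z)/4 - 2*z*exp(3*z)/3 - 3*z*cos(2*z)/4 + 3*sin(2*z)/8 + ∫(2*exp(3*z)/3) dz.
Step 7. Evaluate the standard form: now z**2*exp(3*z) - 3*z**2*sin(2*z)/4 - 2*z*exp(3*z)/3 - 3*z*cos(2*z)/4 + 2*exp(3*z)/9 + 3*sin(2*z)/8.
Answer: z**2*exp(3*z) - 3*z**2*sin(2*z)/4 - 2*z*exp(3*z)/3 - 3*z*cos(2*z)/4 + 2*exp(3*z)/9 + 3*sin(2*z)/8.


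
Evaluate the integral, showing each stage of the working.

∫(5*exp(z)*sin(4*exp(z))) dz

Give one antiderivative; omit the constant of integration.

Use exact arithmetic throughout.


Step 1. Substitute u = exp(z), turning ∫(5*exp(z)*sin(4*exp(z))) dz into ∫(5*sin(4*u)) du: now ∫(5*sin(4*u)) du.
Step 2. Evaluate the standard form: now -5*cos(4*u)/4.
Step 3. Substitute back u = exp(z): now -5*cos(4*exp(z))/4.
Answer: -5*cos(4*exp(z))/4.


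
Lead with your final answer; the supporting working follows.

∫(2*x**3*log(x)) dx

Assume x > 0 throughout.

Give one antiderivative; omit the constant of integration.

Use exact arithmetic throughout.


The answer is x**4*log(x)/2 - x**4/8.
Step 1. Integrate ∫(2*x**3*log(x)) dx by parts with u = log(x), dv = (2*x**3) dx, so v = x**4/2 [assuming x > 0]: now x**4*log(x)/2 + ∫(-x**3/2) dx.
Step 2. Evaluate the standard form: now x**4*log(x)/2 - x**4/8.
Answer: x**4*log(x)/2 - x**4/8.


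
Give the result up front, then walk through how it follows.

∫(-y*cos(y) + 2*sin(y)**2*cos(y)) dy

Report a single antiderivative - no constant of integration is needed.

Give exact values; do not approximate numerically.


The answer is -y*sin(y) + 2*sin(y)**3/3 - cos(y).
Step 1. Rewrite: now ∫(-y*cos(y)) dy + ∫(2*sin(y)**2*cos(y)) dy.
Step 2. Integrate ∫(-y*cos(y)) dy by parts with u = y, dv = (-cos(y)) dy, so v = -sin(y): now -y*sin(y) + ∫(2*sin(y)**2*cos(y)) dy + ∫(sin(y)) dy.
Step 3. Evaluate the standard form: now -y*sin(y) - cos(y) + ∫(2*sin(y)**2*cos(y)) dy.
Step 4. Substitute u = sin(y), turning ∫(2*sin(y)**2*cos(y)) dy into ∫(2*u**2) du: now -y*sin(y) - cos(y) + ∫(2*u**2) du.
Step 5. Evaluate the standard form: now 2*u**3/3 - y*sin(y) - cos(y).
Step 6. Substitute back u = sin(y): now -y*sin(y) + 2*sin(y)**3/3 - cos(y).
Answer: -y*sin(y) + 2*sin(y)**3/3 - cos(y).


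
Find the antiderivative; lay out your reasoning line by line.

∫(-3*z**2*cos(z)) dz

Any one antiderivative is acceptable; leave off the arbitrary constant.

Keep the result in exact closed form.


Step 1. Integrate ∫(-3*z**2*cos(z)) dz by parts with u = z**2, dv = (-3*cos(z)) dz, so v = -3*sin(z): now -3*z**2*sin(z) + ∫(6*z*sin(z)) dz.
Step 2. Integrate ∫(6*z*sin(z)) dz by parts with u = z, dv = (6*sin(z)) dz, so v = -6*cos(z): now -3*z**2*sin(z) - 6*z*cos(z) + ∫(6*cos(z)) dz.
Step 3. Evaluate the standard form: now -3*z**2*sin(z) - 6*z*cos(z) + 6*sin(z).
Answer: -3*z**2*sin(z) - 6*z*cos(z) + 6*sin(z).


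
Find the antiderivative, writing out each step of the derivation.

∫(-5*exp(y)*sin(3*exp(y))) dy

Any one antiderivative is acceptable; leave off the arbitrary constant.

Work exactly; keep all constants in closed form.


Step 1. Substitute u = exp(y), turning ∫(-5*exp(y)*sin(3*exp(y))) dy into ∫(-5*sin(3*u)) du: now ∫(-5*sin(3*u)) du.
Step 2. Evaluate the standard form: now 5*cos(3*u)/3.
Step 3. Substitute back u = exp(y): now 5*cos(3*exp(y))/3.
Answer: 5*cos(3*exp(y))/3.


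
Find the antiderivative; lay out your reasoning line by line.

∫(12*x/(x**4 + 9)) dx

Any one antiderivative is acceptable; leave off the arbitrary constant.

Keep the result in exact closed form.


Step 1. Substitute u = x**2, turning ∫(12*x/(x**4 + 9)) dx into ∫(6/(u**2 + 9)) du: now ∫(6/(u**2 + 9)) du.
Step 2. Evaluate the standard form: now 2*atan(u/3).
Step 3. Substitute back u = x**2: now 2*atan(x**2/3).
Answer: 2*atan(x**2/3).


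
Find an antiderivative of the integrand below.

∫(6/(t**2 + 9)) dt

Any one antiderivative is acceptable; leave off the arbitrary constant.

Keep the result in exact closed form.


Answer: 2*atan(t/3).


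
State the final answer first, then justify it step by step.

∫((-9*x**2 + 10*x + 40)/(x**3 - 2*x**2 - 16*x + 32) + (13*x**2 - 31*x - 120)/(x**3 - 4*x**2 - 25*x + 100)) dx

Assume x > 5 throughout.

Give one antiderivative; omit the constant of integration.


The answer is 5*log(x - 5) - 2*log(x - 2) - 3*log(x + 4) + 4*log(x + 5).
Step 1. Rewrite: now ∫((-9*x**2 + 10*x + 40)/(x**3 - 2*x**2 - 16*x + 32)) dx + ∫((13*x**2 - 31*x - 120)/(x**3 - 4*x**2 - 25*x + 100)) dx.
Step 2. Decompose ∫((-9*x**2 + 10*x + 40)/(x**3 - 2*x**2 - 16*x + 32)) dx by partial fractions, (-9*x**2 + 10*x + 40)/(x**3 - 2*x**2 - 16*x + 32) = -3/(x + 4) - 2/(x - 2) - 4/(x - 4): now ∫((13*x**2 - 31*x - 120)/(x**3 - 4*x**2 - 25*x + 100)) dx + ∫(-4/(x - 4)) dx + ∫(-2/(x - 2)) dx + ∫(-3/(x + 4)) dx.
Step 3. Evaluate the standard form [assuming x > -4]: now -3*log(x + 4) + ∫((13*x**2 - 31*x - 120)/(x**3 - 4*x**2 - 25*x + 100)) dx + ∫(-4/(x - 4)) dx + ∫(-2/(x - 2)) dx.
Step 4. Evaluate the standard form [assuming x > 2]: now -2*log(x - 2) - 3*log(x + 4) + ∫((13*x**2 - 31*x - 120)/(x**3 - 4*x**2 - 25*x + 100)) dx + ∫(-4/(x - 4)) dx.
Step 5. Evaluate the standard form [assuming x > 4]: now -4*log(x - 4) - 2*log(x - 2) - 3*log(x + 4) + ∫((13*x**2 - 31*x - 120)/(x**3 - 4*x**2 - 25*x + 100)) dx.
Step 6. Decompose ∫((13*x**2 - 31*x - 120)/(x**3 - 4*x**2 - 25*x + 100)) dx by partial fractions, (13*x**2 - 31*x - 120)/(x**3 - 4*x**2 - 25*x + 100) = 4/(x + 5) + 4/(x - 4) + 5/(x - 5): now -4*log(x - 4) - 2*log(x - 2) - 3*log(x + 4) + ∫(5/(x - 5)) dx + ∫(4/(x - 4)) dx + ∫(4/(x + 5)) dx.
Step 7. Evaluate the standard form [assuming x > 5]: now 5*log(x - 5) - 4*log(x - 4) - 2*log(x - 2) - 3*log(x + 4) + ∫(4/(x - 4)) dx + ∫(4/(x + 5)) dx.
Step 8. Evaluate the standard form [assuming x > 4]: now 5*log(x - 5) - 2*log(x - 2) - 3*log(x + 4) + ∫(4/(x + 5)) dx.
Step 9. Evaluate the standard form [assuming x > -5]: now 5*log(x - 5) - 2*log(x - 2) - 3*log(x + 4) + 4*log(x + 5).
Answer: 5*log(x - 5) - 2*log(x - 2) - 3*log(x + 4) + 4*log(x + 5).


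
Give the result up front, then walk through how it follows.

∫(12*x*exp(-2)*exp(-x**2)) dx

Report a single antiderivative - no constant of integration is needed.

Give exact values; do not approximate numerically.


The answer is -6*exp(-x**2 - 2).
Step 1. Substitute u = x**2 + 2, turning ∫(12*x*exp(-2)*exp(-x**2)) dx into ∫(6*exp(-u)) du: now ∫(6*exp(-u)) du.
Step 2. Evaluate the standard form: now -6*exp(-u).
Step 3. Substitute back u = x**2 + 2: now -6*exp(-x**2 - 2).
Answer: -6*exp(-x**2 - 2).


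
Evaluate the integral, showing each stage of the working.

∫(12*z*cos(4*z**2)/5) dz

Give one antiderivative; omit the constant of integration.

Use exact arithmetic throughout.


Step 1. Substitute u = z**2, turning ∫(12*z*cos(4*z**2)/5) dz into ∫(6*cos(4*u)/5) du: now ∫(6*cos(4*u)/5) du.
Step 2. Evaluate the standard form: now 3*sin(4*u)/10.
Step 3. Substitute back u = z**2: now 3*sin(4*z**2)/10.
Answer: 3*sin(4*z**2)/10.


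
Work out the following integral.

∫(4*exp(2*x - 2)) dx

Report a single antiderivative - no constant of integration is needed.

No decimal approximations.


Answer: 2*exp(2*x - 2).


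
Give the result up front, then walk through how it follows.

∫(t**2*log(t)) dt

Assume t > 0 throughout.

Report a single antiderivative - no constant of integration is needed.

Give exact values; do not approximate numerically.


The answer is t**3*log(t)/3 - t**3/9.
Step 1. Integrate ∫(t**2*log(t)) dt by parts with u = log(t), dv = (t**2) dt, so v = t**3/3 [assuming t > 0]: now t**3*log(t)/3 + ∫(-t**2/3) dt.
Step 2. Evaluate the standard form: now t**3*log(t)/3 - t**3/9.
Answer: t**3*log(t)/3 - t**3/9.


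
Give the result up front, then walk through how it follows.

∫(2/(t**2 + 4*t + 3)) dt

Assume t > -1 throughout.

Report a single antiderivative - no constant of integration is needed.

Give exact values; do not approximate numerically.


The answer is log(t + 1) - log(t + 3).
Step 1. Decompose ∫(2/(t**2 + 4*t + 3)) dt by partial fractions, 2/(t**2 + 4*t + 3) = -1/(t + 3) + 1/(t + 1): now ∫(1/(t + 1)) dt + ∫(-1/(t + 3)) dt.
Step 2. Evaluate the standard form [assuming t > -3]: now -log(t + 3) + ∫(1/(t + 1)) dt.
Step 3. Evaluate the standard form [assuming t > -1]: now log(t + 1) - log(t + 3).
Answer: log(t + 1) - log(t + 3).


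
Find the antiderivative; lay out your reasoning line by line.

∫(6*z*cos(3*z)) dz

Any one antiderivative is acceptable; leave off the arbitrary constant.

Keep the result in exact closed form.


Step 1. Integrate ∫(6*z*cos(3*z)) dz by parts with u = z, dv = (6*cos(3*z)) dz, so v = 2*sin(3*z): now 2*z*sin(3*z) + ∫(-2*sin(3*z)) dz.
Step 2. Evaluate the standard form: now 2*z*sin(3*z) + 2*cos(3*z)/3.
Answer: 2*z*sin(3*z) + 2*cos(3*z)/3.


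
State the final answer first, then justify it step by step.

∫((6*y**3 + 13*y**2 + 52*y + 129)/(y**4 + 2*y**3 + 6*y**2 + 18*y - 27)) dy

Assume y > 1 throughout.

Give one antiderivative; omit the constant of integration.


The answer is 5*log(y - 1) + log(y + 3) - atan(y/3)/3.
Step 1. Decompose ∫((6*y**3 + 13*y**2 + 52*y + 129)/(y**4 + 2*y**3 + 6*y**2 + 18*y - 27)) dy by partial fractions, (6*y**3 + 13*y**2 + 52*y + 129)/(y**4 + 2*y**3 + 6*y**2 + 18*y - 27) = -1/(y**2 + 9) + 1/(y + 3) + 5/(y - 1): now ∫(5/(y - 1)) dy + ∫(1/(y + 3)) dy + ∫(-1/(y**2 + 9)) dy.
Step 2. Evaluate the standard form [assuming y > 1]: now 5*log(y - 1) + ∫(1/(y + 3)) dy + ∫(-1/(y**2 + 9)) dy.
Step 3. Evaluate the standard form [assuming y > -3]: now 5*log(y - 1) + log(y + 3) + ∫(-1/(y**2 + 9)) dy.
Step 4. Evaluate the standard form: now 5*log(y - 1) + log(y + 3) - atan(y/3)/3.
Answer: 5*log(y - 1) + log(y + 3) - atan(y/3)/3.


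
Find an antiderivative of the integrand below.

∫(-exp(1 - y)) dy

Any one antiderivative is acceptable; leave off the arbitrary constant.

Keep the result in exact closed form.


Answer: exp(1 - y).


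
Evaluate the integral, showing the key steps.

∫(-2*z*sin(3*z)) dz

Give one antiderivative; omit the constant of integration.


Step 1. Integrate ∫(-2*z*sin(3*z)) dz by parts with u = z, dv = (-2*sin(3*z)) dz, so v = 2*cos(3*z)/3: now 2*z*cos(3*z)/3 + ∫(-2*cos(3*z)/3) dz.
Step 2. Evaluate the standard form: now 2*z*cos(3*z)/3 - 2*sin(3*z)/9.
Answer: 2*z*cos(3*z)/3 - 2*sin(3*z)/9.


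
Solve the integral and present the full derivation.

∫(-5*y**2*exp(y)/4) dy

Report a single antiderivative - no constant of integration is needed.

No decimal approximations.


Step 1. Integrate ∫(-5*y**2*exp(y)/4) dy by parts with u = y**2, dv = (-5*exp(y)/4) dy, so v = -5*exp(y)/4: now -5*y**2*exp(y)/4 + ∫(5*y*exp(y)/2) dy.
Step 2. Integrate ∫(5*y*exp(y)/2) dy by parts with u = y, dv = (5*exp(y)/2) dy, so v = 5*exp(y)/2: now -5*y**2*exp(y)/4 + 5*y*exp(y)/2 + ∫(-5*exp(y)/2) dy.
Step 3. Evaluate the standard form: now -5*y**2*exp(y)/4 + 5*y*exp(y)/2 - 5*exp(y)/2.
Answer: -5*y**2*exp(y)/4 + 5*y*exp(y)/2 - 5*exp(y)/2.


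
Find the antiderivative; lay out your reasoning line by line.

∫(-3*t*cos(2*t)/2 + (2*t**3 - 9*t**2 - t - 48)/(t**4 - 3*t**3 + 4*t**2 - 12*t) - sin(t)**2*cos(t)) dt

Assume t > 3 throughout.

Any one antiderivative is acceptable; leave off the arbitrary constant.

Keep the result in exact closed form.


Step 1. Rewrite: now ∫(-3*t*cos(2*t)/2) dt + ∫((2*t**3 - 9*t**2 - t - 48)/(t**4 - 3*t**3 + 4*t**2 - 12*t)) dt + ∫(-sin(t)**2*cos(t)) dt.
Step 2. Decompose ∫((2*t**3 - 9*t**2 - t - 48)/(t**4 - 3*t**3 + 4*t**2 - 12*t)) dt by partial fractions, (2*t**3 - 9*t**2 - t - 48)/(t**4 - 3*t**3 + 4*t**2 - 12*t) = 3/(t**2 + 4) - 2/(t - 3) + 4/t: now ∫(4/t) dt + ∫(-3*t*cos(2*t)/2) dt + ∫(-sin(t)**2*cos(t)) dt + ∫(-2/(t - 3)) dt + ∫(3/(t**2 + 4)) dt.
Step 3. Evaluate the standard form [assuming t > 0]: now 4*log(t) + ∫(-3*t*cos(2*t)/2) dt + ∫(-sin(t)**2*cos(t)) dt + ∫(-2/(t - 3)) dt + ∫(3/(t**2 + 4)) dt.
Step 4. Evaluate the standard form [assuming t > 3]: now 4*log(t) - 2*log(t - 3) + ∫(-3*t*cos(2*t)/2) dt + ∫(-sin(t)**2*cos(t)) dt + ∫(3/(t**2 + 4)) dt.
Step 5. Evaluate the standard form: now 4*log(t) - 2*log(t - 3) + 3*atan(t/2)/2 + ∫(-3*t*cos(2*t)/2) dt + ∫(-sin(t)**2*cos(t)) dt.
Step 6. Integrate ∫(-3*t*cos(2*t)/2) dt by parts with u = t, dv = (-3*cos(2*t)/2) dt, so v = -3*sin(2*t)/4: now -3*t*sin(2*t)/4 + 4*log(t) - 2*log(t - 3) + 3*atan(t/2)/2 + ∫(-sin(t)**2*cos(t)) dt + ∫(3*sin(2*t)/4) dt.
Step 7. Evaluate the standard form: now -3*t*sin(2*t)/4 + 4*log(t) - 2*log(t - 3) - 3*cos(2*t)/8 + 3*atan(t/2)/2 + ∫(-sin(t)**2*cos(t)) dt.
Step 8. Substitute u = sin(t), turning ∫(-sin(t)**2*cos(t)) dt into ∫(-u**2) du: now -3*t*sin(2*t)/4 + 4*log(t) - 2*log(t - 3) - 3*cos(2*t)/8 + 3*atan(t/2)/2 + ∫(-u**2) du.
Step 9. Evaluate the standard form: now -3*t*sin(2*t)/4 - u**3/3 + 4*log(t) - 2*log(t - 3) - 3*cos(2*t)/8 + 3*atan(t/2)/2.
Step 10. Substitute back u = sin(t): now -3*t*sin(2*t)/4 + 4*log(t) - 2*log(t - 3) - sin(t)**3/3 - 3*cos(2*t)/8 + 3*atan(t/2)/2.
Answer: -3*t*sin(2*t)/4 + 4*log(t) - 2*log(t - 3) - sin(t)**3/3 - 3*cos(2*t)/8 + 3*atan(t/2)/2.


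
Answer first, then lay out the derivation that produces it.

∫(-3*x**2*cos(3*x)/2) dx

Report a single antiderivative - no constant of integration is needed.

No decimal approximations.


The answer is -x**2*sin(3*x)/2 - x*cos(3*x)/3 + sin(3*x)/9.
Step 1. Integrate ∫(-3*x**2*cos(3*x)/2) dx by parts with u = x**2, dv = (-3*cos(3*x)/2) dx, so v = -sin(3*x)/2: now -x**2*sin(3*x)/2 + ∫(x*sin(3*x)) dx.
Step 2. Integrate ∫(x*sin(3*x)) dx by parts with u = x, dv = (sin(3*x)) dx, so v = -cos(3*x)/3: now -x**2*sin(3*x)/2 - x*cos(3*x)/3 + ∫(cos(3*x)/3) dx.
Step 3. Evaluate the standard form: now -x**2*sin(3*x)/2 - x*cos(3*x)/3 + sin(3*x)/9.
Answer: -x**2*sin(3*x)/2 - x*cos(3*x)/3 + sin(3*x)/9.


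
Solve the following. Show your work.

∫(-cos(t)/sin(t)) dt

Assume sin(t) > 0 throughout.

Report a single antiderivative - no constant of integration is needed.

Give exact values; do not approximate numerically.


Step 1. Substitute u = sin(t), turning ∫(-cos(t)/sin(t)) dt into ∫(-1/u) du: now ∫(-1/u) du.
Step 2. Evaluate the standard form [assuming u > 0]: now -log(u).
Step 3. Substitute back u = sin(t): now -log(sin(t)).
Answer: -log(sin(t)).


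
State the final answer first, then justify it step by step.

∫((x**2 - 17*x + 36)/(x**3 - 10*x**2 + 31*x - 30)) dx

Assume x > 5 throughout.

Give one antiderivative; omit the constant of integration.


The answer is -4*log(x - 5) + 3*log(x - 3) + 2*log(x - 2).
Step 1. Decompose ∫((x**2 - 17*x + 36)/(x**3 - 10*x**2 + 31*x - 30)) dx by partial fractions, (x**2 - 17*x + 36)/(x**3 - 10*x**2 + 31*x - 30) = 2/(x - 2) + 3/(x - 3) - 4/(x - 5): now ∫(-4/(x - 5)) dx + ∫(3/(x - 3)) dx + ∫(2/(x - 2)) dx.
Step 2. Evaluate the standard form [assuming x > 2]: now 2*log(x - 2) + ∫(-4/(x - 5)) dx + ∫(3/(x - 3)) dx.
Step 3. Evaluate the standard form [assuming x > 5]: now -4*log(x - 5) + 2*log(x - 2) + ∫(3/(x - 3)) dx.
Step 4. Evaluate the standard form [assuming x > 3]: now -4*log(x - 5) + 3*log(x - 3) + 2*log(x - 2).
Answer: -4*log(x - 5) + 3*log(x - 3) + 2*log(x - 2).


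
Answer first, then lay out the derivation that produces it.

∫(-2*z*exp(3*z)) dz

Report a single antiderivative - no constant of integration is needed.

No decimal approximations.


The answer is -2*z*exp(3*z)/3 + 2*exp(3*z)/9.
Step 1. Integrate ∫(-2*z*exp(3*z)) dz by parts with u = z, dv = (-2*exp(3*z)) dz, so v = -2*exp(3*z)/3: now -2*z*exp(3*z)/3 + ∫(2*exp(3*z)/3) dz.
Step 2. Evaluate the standard form: now -2*z*exp(3*z)/3 + 2*exp(3*z)/9.
Answer: -2*z*exp(3*z)/3 + 2*exp(3*z)/9.


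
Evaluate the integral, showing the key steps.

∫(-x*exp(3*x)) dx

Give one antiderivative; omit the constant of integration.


Step 1. Integrate ∫(-x*exp(3*x)) dx by parts with u = x, dv = (-exp(3*x)) dx, so v = -exp(3*x)/3: now -x*exp(3*x)/3 + ∫(exp(3*x)/3) dx.
Step 2. Evaluate the standard form: now -x*exp(3*x)/3 + exp(3*x)/9.
Answer: -x*exp(3*x)/3 + exp(3*x)/9.


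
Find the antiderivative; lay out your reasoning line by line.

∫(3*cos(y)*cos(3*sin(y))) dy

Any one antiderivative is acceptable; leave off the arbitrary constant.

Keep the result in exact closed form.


Step 1. Substitute u = sin(y), turning ∫(3*cos(y)*cos(3*sin(y))) dy into ∫(3*cos(3*u)) du: now ∫(3*cos(3*u)) du.
Step 2. Evaluate the standard form: now sin(3*u).
Step 3. Substitute back u = sin(y): now sin(3*sin(y)).
Answer: sin(3*sin(y)).


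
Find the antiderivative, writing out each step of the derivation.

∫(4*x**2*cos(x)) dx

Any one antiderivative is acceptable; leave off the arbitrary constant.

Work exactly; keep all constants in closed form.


Step 1. Integrate ∫(4*x**2*cos(x)) dx by parts with u = x**2, dv = (4*cos(x)) dx, so v = 4*sin(x): now 4*x**2*sin(x) + ∫(-8*x*sin(x)) dx.
Step 2. Integrate ∫(-8*x*sin(x)) dx by parts with u = x, dv = (-8*sin(x)) dx, so v = 8*cos(x): now 4*x**2*sin(x) + 8*x*cos(x) + ∫(-8*cos(x)) dx.
Step 3. Evaluate the standard form: now 4*x**2*sin(x) + 8*x*cos(x) - 8*sin(x).
Answer: 4*x**2*sin(x) + 8*x*cos(x) - 8*sin(x).


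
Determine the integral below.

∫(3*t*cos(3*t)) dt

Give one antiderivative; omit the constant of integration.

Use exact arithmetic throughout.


Answer: t*sin(3*t) + cos(3*t)/3.


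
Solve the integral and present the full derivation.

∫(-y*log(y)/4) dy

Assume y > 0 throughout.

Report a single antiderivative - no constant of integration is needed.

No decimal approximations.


Step 1. Integrate ∫(-y*log(y)/4) dy by parts with u = log(y), dv = (-y/4) dy, so v = -y**2/8 [assuming y > 0]: now -y**2*log(y)/8 + ∫(y/8) dy.
Step 2. Evaluate the standard form: now -y**2*log(y)/8 + y**2/16.
Answer: -y**2*log(y)/8 + y**2/16.


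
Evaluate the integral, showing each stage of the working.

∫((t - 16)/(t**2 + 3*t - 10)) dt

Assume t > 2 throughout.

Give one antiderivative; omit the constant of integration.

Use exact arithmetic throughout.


Step 1. Decompose ∫((t - 16)/(t**2 + 3*t - 10)) dt by partial fractions, (t - 16)/(t**2 + 3*t - 10) = 3/(t + 5) - 2/(t - 2): now ∫(-2/(t - 2)) dt + ∫(3/(t + 5)) dt.
Step 2. Evaluate the standard form [assuming t > -5]: now 3*log(t + 5) + ∫(-2/(t - 2)) dt.
Step 3. Evaluate the standard form [assuming t > 2]: now -2*log(t - 2) + 3*log(t + 5).
Answer: -2*log(t - 2) + 3*log(t + 5).


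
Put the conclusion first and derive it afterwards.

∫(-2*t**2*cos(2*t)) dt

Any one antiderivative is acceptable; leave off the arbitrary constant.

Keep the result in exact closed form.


The answer is -t**2*sin(2*t) - t*cos(2*t) + sin(2*t)/2.
Step 1. Integrate ∫(-2*t**2*cos(2*t)) dt by parts with u = t**2, dv = (-2*cos(2*t)) dt, so v = -sin(2*t): now -t**2*sin(2*t) + ∫(2*t*sin(2*t)) dt.
Step 2. Integrate ∫(2*t*sin(2*t)) dt by parts with u = t, dv = (2*sin(2*t)) dt, so v = -cos(2*t): now -t**2*sin(2*t) - t*cos(2*t) + ∫(cos(2*t)) dt.
Step 3. Evaluate the standard form: now -t**2*sin(2*t) - t*cos(2*t) + sin(2*t)/2.
Answer: -t**2*sin(2*t) - t*cos(2*t) + sin(2*t)/2.


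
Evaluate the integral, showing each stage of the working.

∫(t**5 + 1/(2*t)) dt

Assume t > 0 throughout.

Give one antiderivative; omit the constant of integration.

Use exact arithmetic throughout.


Step 1. Rewrite: now ∫(1/(2*t)) dt + ∫(t**5) dt.
Step 2. Evaluate the standard form: now t**6/6 + ∫(1/(2*t)) dt.
Step 3. Evaluate the standard form [assuming t > 0]: now t**6/6 + log(t)/2.
Answer: t**6/6 + log(t)/2.


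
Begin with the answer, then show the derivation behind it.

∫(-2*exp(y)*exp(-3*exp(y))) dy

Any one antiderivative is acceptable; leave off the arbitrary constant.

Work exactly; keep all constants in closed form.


The answer is 2*exp(-3*exp(y))/3.
Step 1. Substitute u = exp(y), turning ∫(-2*exp(y)*exp(-3*exp(y))) dy into ∫(-2*exp(-3*u)) du: now ∫(-2*exp(-3*u)) du.
Step 2. Evaluate the standard form: now 2*exp(-3*u)/3.
Step 3. Substitute back u = exp(y): now 2*exp(-3*exp(y))/3.
Answer: 2*exp(-3*exp(y))/3.


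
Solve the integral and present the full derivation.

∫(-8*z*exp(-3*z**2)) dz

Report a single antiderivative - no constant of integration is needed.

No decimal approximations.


Step 1. Substitute u = z**2, turning ∫(-8*z*exp(-3*z**2)) dz into ∫(-4*exp(-3*u)) du: now ∫(-4*exp(-3*u)) du.
Step 2. Evaluate the standard form: now 4*exp(-3*u)/3.
Step 3. Substitute back u = z**2: now 4*exp(-3*z**2)/3.
Answer: 4*exp(-3*z**2)/3.


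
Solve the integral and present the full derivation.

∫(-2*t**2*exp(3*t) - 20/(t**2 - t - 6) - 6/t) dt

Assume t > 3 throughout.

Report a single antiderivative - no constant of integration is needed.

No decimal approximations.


Step 1. Rewrite: now ∫(-6/t) dt + ∫(-2*t**2*exp(3*t)) dt + ∫(-20/(t**2 - t - 6)) dt.
Step 2. Integrate ∫(-2*t**2*exp(3*t)) dt by parts with u = t**2, dv = (-2*exp(3*t)) dt, so v = -2*exp(3*t)/3: now -2*t**2*exp(3*t)/3 + ∫(-6/t) dt + ∫(4*t*exp(3*t)/3) dt + ∫(-20/(t**2 - t - 6)) dt.
Step 3. Integrate ∫(4*t*exp(3*t)/3) dt by parts with u = t, dv = (4*exp(3*t)/3) dt, so v = 4*exp(3*t)/9: now -2*t**2*exp(3*t)/3 + 4*t*exp(3*t)/9 + ∫(-6/t) dt + ∫(-20/(t**2 - t - 6)) dt + ∫(-4*exp(3*t)/9) dt.
Step 4. Evaluate the standard form: now -2*t**2*exp(3*t)/3 + 4*t*exp(3*t)/9 - 4*exp(3*t)/27 + ∫(-6/t) dt + ∫(-20/(t**2 - t - 6)) dt.
Step 5. Evaluate the standard form [assuming t > 0]: now -2*t**2*exp(3*t)/3 + 4*t*exp(3*t)/9 - 4*exp(3*t)/27 - 6*log(t) + ∫(-20/(t**2 - t - 6)) dt.
Step 6. Decompose ∫(-20/(t**2 - t - 6)) dt by partial fractions, -20/(t**2 - t - 6) = 4/(t + 2) - 4/(t - 3): now -2*t**2*exp(3*t)/3 + 4*t*exp(3*t)/9 - 4*exp(3*t)/27 - 6*log(t) + ∫(-4/(t - 3)) dt + ∫(4/(t + 2)) dt.
Step 7. Evaluate the standard form [assuming t > -2]: now -2*t**2*exp(3*t)/3 + 4*t*exp(3*t)/9 - 4*exp(3*t)/27 - 6*log(t) + 4*log(t + 2) + ∫(-4/(t - 3)) dt.
Step 8. Evaluate the standard form [assuming t > 3]: now -2*t**2*exp(3*t)/3 + 4*t*exp(3*t)/9 - 4*exp(3*t)/27 - 6*log(t) - 4*log(t - 3) + 4*log(t + 2).
Answer: -2*t**2*exp(3*t)/3 + 4*t*exp(3*t)/9 - 4*exp(3*t)/27 - 6*log(t) - 4*log(t - 3) + 4*log(t + 2).


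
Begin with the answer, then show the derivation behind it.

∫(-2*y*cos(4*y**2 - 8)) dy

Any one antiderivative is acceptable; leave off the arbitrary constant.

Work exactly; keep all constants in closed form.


The answer is -sin(4*y**2 - 8)/4.
Step 1. Substitute u = y**2 - 2, turning ∫(-2*y*cos(4*y**2 - 8)) dy into ∫(-cos(4*u)) du: now ∫(-cos(4*u)) du.
Step 2. Evaluate the standard form: now -sin(4*u)/4.
Step 3. Substitute back u = y**2 - 2: now -sin(4*y**2 - 8)/4.
Answer: -sin(4*y**2 - 8)/4.


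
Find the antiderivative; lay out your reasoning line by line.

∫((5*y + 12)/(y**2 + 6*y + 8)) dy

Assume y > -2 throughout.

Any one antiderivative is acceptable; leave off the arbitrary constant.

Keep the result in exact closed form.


Step 1. Decompose ∫((5*y + 12)/(y**2 + 6*y + 8)) dy by partial fractions, (5*y + 12)/(y**2 + 6*y + 8) = 4/(y + 4) + 1/(y + 2): now ∫(1/(y + 2)) dy + ∫(4/(y + 4)) dy.
Step 2. Evaluate the standard form [assuming y > -2]: now log(y + 2) + ∫(4/(y + 4)) dy.
Step 3. Evaluate the standard form [assuming y > -4]: now log(y + 2) + 4*log(y + 4).
Answer: log(y + 2) + 4*log(y + 4).


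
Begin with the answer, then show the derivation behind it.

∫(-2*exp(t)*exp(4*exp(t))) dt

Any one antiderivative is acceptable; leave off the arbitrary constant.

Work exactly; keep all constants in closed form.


The answer is -exp(4*exp(t))/2.
Step 1. Substitute u = exp(t), turning ∫(-2*exp(t)*exp(4*exp(t))) dt into ∫(-2*exp(4*u)) du: now ∫(-2*exp(4*u)) du.
Step 2. Evaluate the standard form: now -exp(4*u)/2.
Step 3. Substitute back u = exp(t): now -exp(4*exp(t))/2.
Answer: -exp(4*exp(t))/2.


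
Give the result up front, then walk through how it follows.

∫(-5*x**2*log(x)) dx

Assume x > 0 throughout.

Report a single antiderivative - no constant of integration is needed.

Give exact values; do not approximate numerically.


The answer is -5*x**3*log(x)/3 + 5*x**3/9.
Step 1. Integrate ∫(-5*x**2*log(x)) dx by parts with u = log(x), dv = (-5*x**2) dx, so v = -5*x**3/3 [assuming x > 0]: now -5*x**3*log(x)/3 + ∫(5*x**2/3) dx.
Step 2. Evaluate the standard form: now -5*x**3*log(x)/3 + 5*x**3/9.
Answer: -5*x**3*log(x)/3 + 5*x**3/9.


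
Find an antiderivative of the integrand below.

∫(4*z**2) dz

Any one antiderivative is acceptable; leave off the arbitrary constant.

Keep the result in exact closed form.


Answer: 4*z**3/3.


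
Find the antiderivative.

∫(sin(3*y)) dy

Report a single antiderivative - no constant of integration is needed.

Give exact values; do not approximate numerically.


Answer: -cos(3*y)/3.


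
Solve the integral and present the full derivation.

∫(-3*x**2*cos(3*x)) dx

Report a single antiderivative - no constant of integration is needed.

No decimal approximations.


Step 1. Integrate ∫(-3*x**2*cos(3*x)) dx by parts with u = x**2, dv = (-3*cos(3*x)) dx, so v = -sin(3*x): now -x**2*sin(3*x) + ∫(2*x*sin(3*x)) dx.
Step 2. Integrate ∫(2*x*sin(3*x)) dx by parts with u = x, dv = (2*sin(3*x)) dx, so v = -2*cos(3*x)/3: now -x**2*sin(3*x) - 2*x*cos(3*x)/3 + ∫(2*cos(3*x)/3) dx.
Step 3. Evaluate the standard form: now -x**2*sin(3*x) - 2*x*cos(3*x)/3 + 2*sin(3*x)/9.
Answer: -x**2*sin(3*x) - 2*x*cos(3*x)/3 + 2*sin(3*x)/9.


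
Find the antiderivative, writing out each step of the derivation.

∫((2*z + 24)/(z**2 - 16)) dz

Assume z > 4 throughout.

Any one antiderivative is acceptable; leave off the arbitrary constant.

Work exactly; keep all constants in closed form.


Step 1. Decompose ∫((2*z + 24)/(z**2 - 16)) dz by partial fractions, (2*z + 24)/(z**2 - 16) = -2/(z + 4) + 4/(z - 4): now ∫(4/(z - 4)) dz + ∫(-2/(z + 4)) dz.
Step 2. Evaluate the standard form [assuming z > -4]: now -2*log(z + 4) + ∫(4/(z - 4)) dz.
Step 3. Evaluate the standard form [assuming z > 4]: now 4*log(z - 4) - 2*log(z + 4).
Answer: 4*log(z - 4) - 2*log(z + 4).


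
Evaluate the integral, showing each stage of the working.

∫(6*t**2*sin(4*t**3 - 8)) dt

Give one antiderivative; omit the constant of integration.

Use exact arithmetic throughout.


Step 1. Substitute u = t**3 - 2, turning ∫(6*t**2*sin(4*t**3 - 8)) dt into ∫(2*sin(4*u)) du: now ∫(2*sin(4*u)) du.
Step 2. Evaluate the standard form: now -cos(4*u)/2.
Step 3. Substitute back u = t**3 - 2: now -cos(4*t**3 - 8)/2.
Answer: -cos(4*t**3 - 8)/2.


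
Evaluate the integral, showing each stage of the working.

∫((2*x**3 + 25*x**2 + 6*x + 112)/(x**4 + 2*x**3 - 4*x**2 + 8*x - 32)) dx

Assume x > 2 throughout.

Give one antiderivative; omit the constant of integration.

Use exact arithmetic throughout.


Step 1. Decompose ∫((2*x**3 + 25*x**2 + 6*x + 112)/(x**4 + 2*x**3 - 4*x**2 + 8*x - 32)) dx by partial fractions, (2*x**3 + 25*x**2 + 6*x + 112)/(x**4 + 2*x**3 - 4*x**2 + 8*x - 32) = -1/(x**2 + 4) - 3/(x + 4) + 5/(x - 2): now ∫(5/(x - 2)) dx + ∫(-3/(x + 4)) dx + ∫(-1/(x**2 + 4)) dx.
Step 2. Evaluate the standard form [assuming x > 2]: now 5*log(x - 2) + ∫(-3/(x + 4)) dx + ∫(-1/(x**2 + 4)) dx.
Step 3. Evaluate the standard form [assuming x > -4]: now 5*log(x - 2) - 3*log(x + 4) + ∫(-1/(x**2 + 4)) dx.
Step 4. Evaluate the standard form: now 5*log(x - 2) - 3*log(x + 4) - atan(x/2)/2.
Answer: 5*log(x - 2) - 3*log(x + 4) - atan(x/2)/2.


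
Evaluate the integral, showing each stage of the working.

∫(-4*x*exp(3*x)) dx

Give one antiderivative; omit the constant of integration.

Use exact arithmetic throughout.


Step 1. Integrate ∫(-4*x*exp(3*x)) dx by parts with u = x, dv = (-4*exp(3*x)) dx, so v = -4*exp(3*x)/3: now -4*x*exp(3*x)/3 + ∫(4*exp(3*x)/3) dx.
Step 2. Evaluate the standard form: now -4*x*exp(3*x)/3 + 4*exp(3*x)/9.
Answer: -4*x*exp(3*x)/3 + 4*exp(3*x)/9.


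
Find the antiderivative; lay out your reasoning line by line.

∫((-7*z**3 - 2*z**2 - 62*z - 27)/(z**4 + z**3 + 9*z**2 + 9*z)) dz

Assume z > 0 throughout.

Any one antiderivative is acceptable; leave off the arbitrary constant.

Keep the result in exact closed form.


Step 1. Decompose ∫((-7*z**3 - 2*z**2 - 62*z - 27)/(z**4 + z**3 + 9*z**2 + 9*z)) dz by partial fractions, (-7*z**3 - 2*z**2 - 62*z - 27)/(z**4 + z**3 + 9*z**2 + 9*z) = 1/(z**2 + 9) - 4/(z + 1) - 3/z: now ∫(-3/z) dz + ∫(-4/(z + 1)) dz + ∫(1/(z**2 + 9)) dz.
Step 2. Evaluate the standard form [assuming z > -1]: now -4*log(z + 1) + ∫(-3/z) dz + ∫(1/(z**2 + 9)) dz.
Step 3. Evaluate the standard form [assuming z > 0]: now -3*log(z) - 4*log(z + 1) + ∫(1/(z**2 + 9)) dz.
Step 4. Evaluate the standard form: now -3*log(z) - 4*log(z + 1) + atan(z/3)/3.
Answer: -3*log(z) - 4*log(z + 1) + atan(z/3)/3.


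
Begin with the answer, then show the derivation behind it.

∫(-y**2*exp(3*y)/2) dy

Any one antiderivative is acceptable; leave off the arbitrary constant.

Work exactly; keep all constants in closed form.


The answer is -y**2*exp(3*y)/6 + y*exp(3*y)/9 - exp(3*y)/27.
Step 1. Integrate ∫(-y**2*exp(3*y)/2) dy by parts with u = y**2, dv = (-exp(3*y)/2) dy, so v = -exp(3*y)/6: now -y**2*exp(3*y)/6 + ∫(y*exp(3*y)/3) dy.
Step 2. Integrate ∫(y*exp(3*y)/3) dy by parts with u = y, dv = (exp(3*y)/3) dy, so v = exp(3*y)/9: now -y**2*exp(3*y)/6 + y*exp(3*y)/9 + ∫(-exp(3*y)/9) dy.
Step 3. Evaluate the standard form: now -y**2*exp(3*y)/6 + y*exp(3*y)/9 - exp(3*y)/27.
Answer: -y**2*exp(3*y)/6 + y*exp(3*y)/9 - exp(3*y)/27.


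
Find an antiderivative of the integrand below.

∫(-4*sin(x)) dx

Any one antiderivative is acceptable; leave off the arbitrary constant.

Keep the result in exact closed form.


Answer: 4*cos(x).


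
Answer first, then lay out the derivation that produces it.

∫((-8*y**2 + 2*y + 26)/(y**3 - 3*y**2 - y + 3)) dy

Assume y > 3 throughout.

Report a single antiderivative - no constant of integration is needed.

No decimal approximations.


The answer is -5*log(y - 3) - 5*log(y - 1) + 2*log(y + 1).
Step 1. Decompose ∫((-8*y**2 + 2*y + 26)/(y**3 - 3*y**2 - y + 3)) dy by partial fractions, (-8*y**2 + 2*y + 26)/(y**3 - 3*y**2 - y + 3) = 2/(y + 1) - 5/(y - 1) - 5/(y - 3): now ∫(-5/(y - 3)) dy + ∫(-5/(y - 1)) dy + ∫(2/(y + 1)) dy.
Step 2. Evaluate the standard form [assuming y > 3]: now -5*log(y - 3) + ∫(-5/(y - 1)) dy + ∫(2/(y + 1)) dy.
Step 3. Evaluate the standard form [assuming y > 1]: now -5*log(y - 3) - 5*log(y - 1) + ∫(2/(y + 1)) dy.
Step 4. Evaluate the standard form [assuming y > -1]: now -5*log(y - 3) - 5*log(y - 1) + 2*log(y + 1).
Answer: -5*log(y - 3) - 5*log(y - 1) + 2*log(y + 1).


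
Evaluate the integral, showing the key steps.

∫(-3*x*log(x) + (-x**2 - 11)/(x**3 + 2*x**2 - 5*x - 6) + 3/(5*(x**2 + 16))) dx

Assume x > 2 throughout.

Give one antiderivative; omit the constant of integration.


Step 1. Rewrite: now ∫(-3*x*log(x)) dx + ∫((-x**2 - 11)/(x**3 + 2*x**2 - 5*x - 6)) dx + ∫(3/(5*(x**2 + 16))) dx.
Step 2. Decompose ∫((-x**2 - 11)/(x**3 + 2*x**2 - 5*x - 6)) dx by partial fractions, (-x**2 - 11)/(x**3 + 2*x**2 - 5*x - 6) = -2/(x + 3) + 2/(x + 1) - 1/(x - 2): now ∫(-3*x*log(x)) dx + ∫(-1/(x - 2)) dx + ∫(2/(x + 1)) dx + ∫(-2/(x + 3)) dx + ∫(3/(5*(x**2 + 16))) dx.
Step 3. Evaluate the standard form [assuming x > 2]: now -log(x - 2) + ∫(-3*x*log(x)) dx + ∫(2/(x + 1)) dx + ∫(-2/(x + 3)) dx + ∫(3/(5*(x**2 + 16))) dx.
Step 4. Evaluate the standard form [assuming x > -1]: now -log(x - 2) + 2*log(x + 1) + ∫(-3*x*log(x)) dx + ∫(-2/(x + 3)) dx + ∫(3/(5*(x**2 + 16))) dx.
Step 5. Evaluate the standard form [assuming x > -3]: now -log(x - 2) + 2*log(x + 1) - 2*log(x + 3) + ∫(-3*x*log(x)) dx + ∫(3/(5*(x**2 + 16))) dx.
Step 6. Integrate ∫(-3*x*log(x)) dx by parts with u = log(x), dv = (-3*x) dx, so v = -3*x**2/2 [assuming x > 0]: now -3*x**2*log(x)/2 - log(x - 2) + 2*log(x + 1) - 2*log(x + 3) + ∫(3*x/2) dx + ∫(3/(5*(x**2 + 16))) dx.
Step 7. Evaluate the standard form: now -3*x**2*log(x)/2 + 3*x**2/4 - log(x - 2) + 2*log(x + 1) - 2*log(x + 3) + ∫(3/(5*(x**2 + 16))) dx.
Step 8. Evaluate the standard form: now -3*x**2*log(x)/2 + 3*x**2/4 - log(x - 2) + 2*log(x + 1) - 2*log(x + 3) + 3*atan(x/4)/20.
Answer: -3*x**2*log(x)/2 + 3*x**2/4 - log(x - 2) + 2*log(x + 1) - 2*log(x + 3) + 3*atan(x/4)/20.


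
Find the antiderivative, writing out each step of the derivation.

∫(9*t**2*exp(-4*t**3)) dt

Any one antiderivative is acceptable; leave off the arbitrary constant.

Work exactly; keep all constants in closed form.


Step 1. Substitute u = t**3, turning ∫(9*t**2*exp(-4*t**3)) dt into ∫(3*exp(-4*u)) du: now ∫(3*exp(-4*u)) du.
Step 2. Evaluate the standard form: now -3*exp(-4*u)/4.
Step 3. Substitute back u = t**3: now -3*exp(-4*t**3)/4.
Answer: -3*exp(-4*t**3)/4.


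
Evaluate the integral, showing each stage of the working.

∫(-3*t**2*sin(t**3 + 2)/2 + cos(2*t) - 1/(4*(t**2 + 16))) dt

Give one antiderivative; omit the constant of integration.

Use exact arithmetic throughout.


Step 1. Rewrite: now ∫(-3*t**2*sin(t**3 + 2)/2) dt + ∫(-1/(4*(t**2 + 16))) dt + ∫(cos(2*t)) dt.
Step 2. Evaluate the standard form: now -atan(t/4)/16 + ∫(-3*t**2*sin(t**3 + 2)/2) dt + ∫(cos(2*t)) dt.
Step 3. Evaluate the standard form: now sin(2*t)/2 - atan(t/4)/16 + ∫(-3*t**2*sin(t**3 + 2)/2) dt.
Step 4. Substitute u = t**3 + 2, turning ∫(-3*t**2*sin(t**3 + 2)/2) dt into ∫(-sin(u)/2) du: now sin(2*t)/2 - atan(t/4)/16 + ∫(-sin(u)/2) du.
Step 5. Evaluate the standard form: now sin(2*t)/2 + cos(u)/2 - atan(t/4)/16.
Step 6. Substitute back u = t**3 + 2: now sin(2*t)/2 + cos(t**3 + 2)/2 - atan(t/4)/16.
Answer: sin(2*t)/2 + cos(t**3 + 2)/2 - atan(t/4)/16.
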